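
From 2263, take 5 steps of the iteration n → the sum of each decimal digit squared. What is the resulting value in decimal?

2263 → 2² + 2² + 6² + 3² = 53
53 → 5² + 3² = 34
34 → 3² + 4² = 25
25 → 2² + 5² = 29
29 → 2² + 9² = 85

85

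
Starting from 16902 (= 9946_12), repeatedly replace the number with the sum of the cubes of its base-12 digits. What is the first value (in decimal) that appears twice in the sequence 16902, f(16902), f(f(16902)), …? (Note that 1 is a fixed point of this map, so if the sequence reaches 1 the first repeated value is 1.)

16902 = (9,9,4,6)_12 → 9³ + 9³ + 4³ + 6³ = 1738
1738 = (1,0,0,10)_12 → 1³ + 0³ + 0³ + 10³ = 1001
1001 = (6,11,5)_12 → 6³ + 11³ + 5³ = 1672
1672 = (11,7,4)_12 → 11³ + 7³ + 4³ = 1738  — 1738 already appeared earlier.

1738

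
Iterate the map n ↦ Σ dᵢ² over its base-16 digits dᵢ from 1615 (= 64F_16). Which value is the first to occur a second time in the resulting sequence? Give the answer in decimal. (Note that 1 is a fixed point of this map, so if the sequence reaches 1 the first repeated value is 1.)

1

1615 = (6,4,15)_16 → 6² + 4² + 15² = 277
277 = (1,1,5)_16 → 1² + 1² + 5² = 27
27 = (1,11)_16 → 1² + 11² = 122
122 = (7,10)_16 → 7² + 10² = 149
149 = (9,5)_16 → 9² + 5² = 106
106 = (6,10)_16 → 6² + 10² = 136
136 = (8,8)_16 → 8² + 8² = 128
128 = (8,0)_16 → 8² + 0² = 64
64 = (4,0)_16 → 4² + 0² = 16
16 = (1,0)_16 → 1² + 0² = 1  — reached the fixed point 1.
1 → 1, so 1 is the first repeated value.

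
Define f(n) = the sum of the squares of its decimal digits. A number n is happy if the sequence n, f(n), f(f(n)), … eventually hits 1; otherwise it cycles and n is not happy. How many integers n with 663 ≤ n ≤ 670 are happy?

663: 663 → 81 → 65 → 61 → 37 → 58 → 89 → 145 → 42 → 20 → 4 → 16 → 37  — not happy
664: 664 → 88 → 128 → 69 → 117 → 51 → 26 → 40 → 16 → 37 → 58 → 89 → 145 → 42 → 20 → 4 → 16  — not happy
665: 665 → 97 → 130 → 10 → 1  — happy
666: 666 → 108 → 65 → 61 → 37 → 58 → 89 → 145 → 42 → 20 → 4 → 16 → 37  — not happy
667: 667 → 121 → 6 → 36 → 45 → 41 → 17 → 50 → 25 → 29 → 85 → 89 → 145 → 42 → 20 → 4 → 16 → 37 → 58 → 89  — not happy
668: 668 → 136 → 46 → 52 → 29 → 85 → 89 → 145 → 42 → 20 → 4 → 16 → 37 → 58 → 89  — not happy
669: 669 → 153 → 35 → 34 → 25 → 29 → 85 → 89 → 145 → 42 → 20 → 4 → 16 → 37 → 58 → 89  — not happy
670: 670 → 85 → 89 → 145 → 42 → 20 → 4 → 16 → 37 → 58 → 89  — not happy
happy: 665

1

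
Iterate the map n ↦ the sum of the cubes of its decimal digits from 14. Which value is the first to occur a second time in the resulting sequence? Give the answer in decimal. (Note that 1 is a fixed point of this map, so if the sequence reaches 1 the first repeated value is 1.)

371

14 → 1³ + 4³ = 65
65 → 6³ + 5³ = 341
341 → 3³ + 4³ + 1³ = 92
92 → 9³ + 2³ = 737
737 → 7³ + 3³ + 7³ = 713
713 → 7³ + 1³ + 3³ = 371
371 → 3³ + 7³ + 1³ = 371  — 371 already appeared earlier.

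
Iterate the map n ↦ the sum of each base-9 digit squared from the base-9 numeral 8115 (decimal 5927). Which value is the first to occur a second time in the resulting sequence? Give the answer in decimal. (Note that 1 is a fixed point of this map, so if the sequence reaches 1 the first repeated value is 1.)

5927 = (8,1,1,5)_9 → 8² + 1² + 1² + 5² = 91
91 = (1,1,1)_9 → 1² + 1² + 1² = 3
3 = (3)_9 → 3² = 9
9 = (1,0)_9 → 1² + 0² = 1  — reached the fixed point 1.
1 → 1, so 1 is the first repeated value.

1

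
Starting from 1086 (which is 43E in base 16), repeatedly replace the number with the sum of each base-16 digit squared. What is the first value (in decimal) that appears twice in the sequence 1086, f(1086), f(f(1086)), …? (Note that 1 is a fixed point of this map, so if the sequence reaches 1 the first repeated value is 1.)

169

1086 = (4,3,14)_16 → 4² + 3² + 14² = 221
221 = (13,13)_16 → 13² + 13² = 338
338 = (1,5,2)_16 → 1² + 5² + 2² = 30
30 = (1,14)_16 → 1² + 14² = 197
197 = (12,5)_16 → 12² + 5² = 169
169 = (10,9)_16 → 10² + 9² = 181
181 = (11,5)_16 → 11² + 5² = 146
146 = (9,2)_16 → 9² + 2² = 85
85 = (5,5)_16 → 5² + 5² = 50
50 = (3,2)_16 → 3² + 2² = 13
13 = (13)_16 → 13² = 169  — 169 already appeared earlier.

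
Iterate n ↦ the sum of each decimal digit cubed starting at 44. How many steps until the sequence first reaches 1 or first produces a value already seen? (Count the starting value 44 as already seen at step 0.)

8

44 → 128
128 → 521
521 → 134
134 → 92
92 → 737
737 → 713
713 → 371
371 → 371  — 371 repeats.
That took 8 steps.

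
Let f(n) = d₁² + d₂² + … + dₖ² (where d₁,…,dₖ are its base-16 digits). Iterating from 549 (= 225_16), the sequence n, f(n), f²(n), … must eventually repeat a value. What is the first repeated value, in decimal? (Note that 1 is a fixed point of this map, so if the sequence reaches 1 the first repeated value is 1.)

169

549 = (2,2,5)_16 → 2² + 2² + 5² = 33
33 = (2,1)_16 → 2² + 1² = 5
5 = (5)_16 → 5² = 25
25 = (1,9)_16 → 1² + 9² = 82
82 = (5,2)_16 → 5² + 2² = 29
29 = (1,13)_16 → 1² + 13² = 170
170 = (10,10)_16 → 10² + 10² = 200
200 = (12,8)_16 → 12² + 8² = 208
208 = (13,0)_16 → 13² + 0² = 169
169 = (10,9)_16 → 10² + 9² = 181
181 = (11,5)_16 → 11² + 5² = 146
146 = (9,2)_16 → 9² + 2² = 85
85 = (5,5)_16 → 5² + 5² = 50
50 = (3,2)_16 → 3² + 2² = 13
13 = (13)_16 → 13² = 169  — 169 already appeared earlier.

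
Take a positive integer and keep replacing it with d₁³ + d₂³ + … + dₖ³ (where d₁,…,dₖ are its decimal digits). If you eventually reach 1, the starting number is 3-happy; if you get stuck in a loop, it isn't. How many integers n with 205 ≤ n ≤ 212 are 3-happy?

1

205: 205 → 133 → 55 → 250 → 133  (repeats 133)
206: 206 → 224 → 80 → 512 → 134 → 92 → 737 → 713 → 371 → 371  (repeats 371)
207: 207 → 351 → 153 → 153  (repeats 153)
208: 208 → 520 → 133 → 55 → 250 → 133  (repeats 133)
209: 209 → 737 → 713 → 371 → 371  (repeats 371)
210: 210 → 9 → 729 → 1080 → 513 → 153 → 153  (repeats 153)
211: 211 → 10 → 1  (reaches 1)
212: 212 → 17 → 344 → 155 → 251 → 134 → 92 → 737 → 713 → 371 → 371  (repeats 371)
3-happy: 211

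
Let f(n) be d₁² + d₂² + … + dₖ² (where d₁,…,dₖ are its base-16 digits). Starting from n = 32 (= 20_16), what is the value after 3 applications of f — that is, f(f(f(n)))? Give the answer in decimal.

1

32 = (2,0)_16 → 4
4 = (4)_16 → 16
16 = (1,0)_16 → 1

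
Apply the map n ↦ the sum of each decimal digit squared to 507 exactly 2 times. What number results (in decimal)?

65

507 → 5² + 0² + 7² = 25 + 0 + 49 = 74
74 → 7² + 4² = 49 + 16 = 65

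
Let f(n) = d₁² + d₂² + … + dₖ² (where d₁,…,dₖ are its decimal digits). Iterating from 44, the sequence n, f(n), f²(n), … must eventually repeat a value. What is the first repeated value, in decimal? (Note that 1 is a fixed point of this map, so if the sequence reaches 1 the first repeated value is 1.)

1

44 → 4² + 4² = 16 + 16 = 32
32 → 3² + 2² = 9 + 4 = 13
13 → 1² + 3² = 1 + 9 = 10
10 → 1² + 0² = 1 + 0 = 1  — reached the fixed point 1.
1 → 1, so 1 is the first repeated value.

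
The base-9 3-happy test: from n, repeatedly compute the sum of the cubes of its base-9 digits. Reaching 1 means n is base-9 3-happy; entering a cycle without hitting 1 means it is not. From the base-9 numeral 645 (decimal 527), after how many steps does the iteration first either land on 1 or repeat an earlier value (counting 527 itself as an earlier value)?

7

527 = (6,4,5)_9 → 6³ + 4³ + 5³ = 216 + 64 + 125 = 405
405 = (5,0,0)_9 → 5³ + 0³ + 0³ = 125 + 0 + 0 = 125
125 = (1,4,8)_9 → 1³ + 4³ + 8³ = 1 + 64 + 512 = 577
577 = (7,1,1)_9 → 7³ + 1³ + 1³ = 343 + 1 + 1 = 345
345 = (4,2,3)_9 → 4³ + 2³ + 3³ = 64 + 8 + 27 = 99
99 = (1,2,0)_9 → 1³ + 2³ + 0³ = 1 + 8 + 0 = 9
9 = (1,0)_9 → 1³ + 0³ = 1 + 0 = 1  — reached 1.
That took 7 steps.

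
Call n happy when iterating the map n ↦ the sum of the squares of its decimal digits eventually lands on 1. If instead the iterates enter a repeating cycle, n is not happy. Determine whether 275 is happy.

not happy

275 → 2² + 7² + 5² = 4 + 49 + 25 = 78
78 → 7² + 8² = 49 + 64 = 113
113 → 1² + 1² + 3² = 1 + 1 + 9 = 11
11 → 1² + 1² = 1 + 1 = 2
2 → 2² = 4
4 → 4² = 16
16 → 1² + 6² = 1 + 36 = 37
37 → 3² + 7² = 9 + 49 = 58
58 → 5² + 8² = 25 + 64 = 89
89 → 8² + 9² = 64 + 81 = 145
145 → 1² + 4² + 5² = 1 + 16 + 25 = 42
42 → 4² + 2² = 16 + 4 = 20
20 → 2² + 0² = 4 + 0 = 4  — 4 already seen; the sequence cycles without reaching 1.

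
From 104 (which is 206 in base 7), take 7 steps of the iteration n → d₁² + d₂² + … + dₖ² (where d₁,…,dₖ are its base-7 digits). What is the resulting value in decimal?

2

104 = (2,0,6)_7 → 2² + 0² + 6² = 40
40 = (5,5)_7 → 5² + 5² = 50
50 = (1,0,1)_7 → 1² + 0² + 1² = 2
2 = (2)_7 → 2² = 4
4 = (4)_7 → 4² = 16
16 = (2,2)_7 → 2² + 2² = 8
8 = (1,1)_7 → 1² + 1² = 2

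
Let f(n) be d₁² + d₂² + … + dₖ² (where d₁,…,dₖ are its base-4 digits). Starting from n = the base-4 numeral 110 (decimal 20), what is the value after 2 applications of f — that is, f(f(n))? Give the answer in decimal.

20 = (1,1,0)_4 → 1² + 1² + 0² = 2
2 = (2)_4 → 2² = 4

4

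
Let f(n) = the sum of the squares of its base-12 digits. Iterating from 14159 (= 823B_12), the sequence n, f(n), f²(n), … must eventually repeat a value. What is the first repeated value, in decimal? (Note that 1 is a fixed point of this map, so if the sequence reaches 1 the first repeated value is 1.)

41

14159 = (8,2,3,11)_12 → 8² + 2² + 3² + 11² = 64 + 4 + 9 + 121 = 198
198 = (1,4,6)_12 → 1² + 4² + 6² = 1 + 16 + 36 = 53
53 = (4,5)_12 → 4² + 5² = 16 + 25 = 41
41 = (3,5)_12 → 3² + 5² = 9 + 25 = 34
34 = (2,10)_12 → 2² + 10² = 4 + 100 = 104
104 = (8,8)_12 → 8² + 8² = 64 + 64 = 128
128 = (10,8)_12 → 10² + 8² = 100 + 64 = 164
164 = (1,1,8)_12 → 1² + 1² + 8² = 1 + 1 + 64 = 66
66 = (5,6)_12 → 5² + 6² = 25 + 36 = 61
61 = (5,1)_12 → 5² + 1² = 25 + 1 = 26
26 = (2,2)_12 → 2² + 2² = 4 + 4 = 8
8 = (8)_12 → 8² = 64
64 = (5,4)_12 → 5² + 4² = 25 + 16 = 41  — 41 already appeared earlier.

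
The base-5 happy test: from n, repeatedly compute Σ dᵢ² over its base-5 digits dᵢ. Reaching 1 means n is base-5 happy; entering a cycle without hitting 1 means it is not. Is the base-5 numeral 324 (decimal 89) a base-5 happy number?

not base-5 happy

89 = (3,2,4)_5 → 29
29 = (1,0,4)_5 → 17
17 = (3,2)_5 → 13
13 = (2,3)_5 → 13  — 13 already seen; the sequence cycles without reaching 1.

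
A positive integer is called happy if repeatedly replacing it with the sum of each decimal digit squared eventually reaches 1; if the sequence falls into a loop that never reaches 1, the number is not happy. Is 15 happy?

not happy

15 → 1² + 5² = 26
26 → 2² + 6² = 40
40 → 4² + 0² = 16
16 → 1² + 6² = 37
37 → 3² + 7² = 58
58 → 5² + 8² = 89
89 → 8² + 9² = 145
145 → 1² + 4² + 5² = 42
42 → 4² + 2² = 20
20 → 2² + 0² = 4
4 → 4² = 16  — 16 already seen; the sequence cycles without reaching 1.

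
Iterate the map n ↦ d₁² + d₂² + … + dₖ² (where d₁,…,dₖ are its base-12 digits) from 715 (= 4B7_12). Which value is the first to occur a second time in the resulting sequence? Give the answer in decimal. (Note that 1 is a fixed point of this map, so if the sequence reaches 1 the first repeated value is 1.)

5

715 = (4,11,7)_12 → 4² + 11² + 7² = 186
186 = (1,3,6)_12 → 1² + 3² + 6² = 46
46 = (3,10)_12 → 3² + 10² = 109
109 = (9,1)_12 → 9² + 1² = 82
82 = (6,10)_12 → 6² + 10² = 136
136 = (11,4)_12 → 11² + 4² = 137
137 = (11,5)_12 → 11² + 5² = 146
146 = (1,0,2)_12 → 1² + 0² + 2² = 5
5 = (5)_12 → 5² = 25
25 = (2,1)_12 → 2² + 1² = 5  — 5 already appeared earlier.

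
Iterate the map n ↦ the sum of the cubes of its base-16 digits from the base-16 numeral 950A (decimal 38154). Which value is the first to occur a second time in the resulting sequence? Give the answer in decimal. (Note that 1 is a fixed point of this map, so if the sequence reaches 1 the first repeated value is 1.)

1854

38154 = (9,5,0,10)_16 → 9³ + 5³ + 0³ + 10³ = 729 + 125 + 0 + 1000 = 1854
1854 = (7,3,14)_16 → 7³ + 3³ + 14³ = 343 + 27 + 2744 = 3114
3114 = (12,2,10)_16 → 12³ + 2³ + 10³ = 1728 + 8 + 1000 = 2736
2736 = (10,11,0)_16 → 10³ + 11³ + 0³ = 1000 + 1331 + 0 = 2331
2331 = (9,1,11)_16 → 9³ + 1³ + 11³ = 729 + 1 + 1331 = 2061
2061 = (8,0,13)_16 → 8³ + 0³ + 13³ = 512 + 0 + 2197 = 2709
2709 = (10,9,5)_16 → 10³ + 9³ + 5³ = 1000 + 729 + 125 = 1854  — 1854 already appeared earlier.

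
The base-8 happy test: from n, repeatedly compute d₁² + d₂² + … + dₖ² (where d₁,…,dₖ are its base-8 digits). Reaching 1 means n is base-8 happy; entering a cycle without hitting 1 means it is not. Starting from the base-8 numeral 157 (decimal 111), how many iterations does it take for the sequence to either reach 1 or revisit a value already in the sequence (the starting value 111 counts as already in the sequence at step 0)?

6

111 = (1,5,7)_8 → 1² + 5² + 7² = 75
75 = (1,1,3)_8 → 1² + 1² + 3² = 11
11 = (1,3)_8 → 1² + 3² = 10
10 = (1,2)_8 → 1² + 2² = 5
5 = (5)_8 → 5² = 25
25 = (3,1)_8 → 3² + 1² = 10  — 10 repeats.
That took 6 steps.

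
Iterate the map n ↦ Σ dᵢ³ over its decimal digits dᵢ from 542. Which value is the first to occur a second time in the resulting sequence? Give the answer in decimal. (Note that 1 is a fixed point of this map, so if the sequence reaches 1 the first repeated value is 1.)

542 → 5³ + 4³ + 2³ = 125 + 64 + 8 = 197
197 → 1³ + 9³ + 7³ = 1 + 729 + 343 = 1073
1073 → 1³ + 0³ + 7³ + 3³ = 1 + 0 + 343 + 27 = 371
371 → 3³ + 7³ + 1³ = 27 + 343 + 1 = 371  — 371 already appeared earlier.

371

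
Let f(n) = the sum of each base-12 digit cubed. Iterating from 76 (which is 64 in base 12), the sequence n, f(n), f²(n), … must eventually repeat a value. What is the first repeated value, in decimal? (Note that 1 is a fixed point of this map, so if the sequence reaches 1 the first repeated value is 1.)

1

76 = (6,4)_12 → 6³ + 4³ = 280
280 = (1,11,4)_12 → 1³ + 11³ + 4³ = 1396
1396 = (9,8,4)_12 → 9³ + 8³ + 4³ = 1305
1305 = (9,0,9)_12 → 9³ + 0³ + 9³ = 1458
1458 = (10,1,6)_12 → 10³ + 1³ + 6³ = 1217
1217 = (8,5,5)_12 → 8³ + 5³ + 5³ = 762
762 = (5,3,6)_12 → 5³ + 3³ + 6³ = 368
368 = (2,6,8)_12 → 2³ + 6³ + 8³ = 736
736 = (5,1,4)_12 → 5³ + 1³ + 4³ = 190
190 = (1,3,10)_12 → 1³ + 3³ + 10³ = 1028
1028 = (7,1,8)_12 → 7³ + 1³ + 8³ = 856
856 = (5,11,4)_12 → 5³ + 11³ + 4³ = 1520
1520 = (10,6,8)_12 → 10³ + 6³ + 8³ = 1728
1728 = (1,0,0,0)_12 → 1³ + 0³ + 0³ + 0³ = 1  — reached the fixed point 1.
1 → 1, so 1 is the first repeated value.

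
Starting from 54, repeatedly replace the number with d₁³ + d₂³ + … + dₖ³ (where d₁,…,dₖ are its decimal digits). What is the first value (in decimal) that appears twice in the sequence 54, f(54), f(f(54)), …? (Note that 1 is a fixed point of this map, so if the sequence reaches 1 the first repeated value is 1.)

54 → 5³ + 4³ = 125 + 64 = 189
189 → 1³ + 8³ + 9³ = 1 + 512 + 729 = 1242
1242 → 1³ + 2³ + 4³ + 2³ = 1 + 8 + 64 + 8 = 81
81 → 8³ + 1³ = 512 + 1 = 513
513 → 5³ + 1³ + 3³ = 125 + 1 + 27 = 153
153 → 1³ + 5³ + 3³ = 1 + 125 + 27 = 153  — 153 already appeared earlier.

153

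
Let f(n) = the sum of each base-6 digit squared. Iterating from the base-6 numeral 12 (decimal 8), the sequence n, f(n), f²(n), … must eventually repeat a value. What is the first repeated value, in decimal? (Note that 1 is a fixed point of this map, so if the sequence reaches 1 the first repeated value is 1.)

8 = (1,2)_6 → 1² + 2² = 5
5 = (5)_6 → 5² = 25
25 = (4,1)_6 → 4² + 1² = 17
17 = (2,5)_6 → 2² + 5² = 29
29 = (4,5)_6 → 4² + 5² = 41
41 = (1,0,5)_6 → 1² + 0² + 5² = 26
26 = (4,2)_6 → 4² + 2² = 20
20 = (3,2)_6 → 3² + 2² = 13
13 = (2,1)_6 → 2² + 1² = 5  — 5 already appeared earlier.

5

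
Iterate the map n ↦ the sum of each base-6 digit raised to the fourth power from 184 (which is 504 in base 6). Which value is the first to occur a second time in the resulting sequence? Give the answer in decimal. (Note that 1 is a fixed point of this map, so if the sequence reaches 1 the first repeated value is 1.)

184 = (5,0,4)_6 → 5⁴ + 0⁴ + 4⁴ = 625 + 0 + 256 = 881
881 = (4,0,2,5)_6 → 4⁴ + 0⁴ + 2⁴ + 5⁴ = 256 + 0 + 16 + 625 = 897
897 = (4,0,5,3)_6 → 4⁴ + 0⁴ + 5⁴ + 3⁴ = 256 + 0 + 625 + 81 = 962
962 = (4,2,4,2)_6 → 4⁴ + 2⁴ + 4⁴ + 2⁴ = 256 + 16 + 256 + 16 = 544
544 = (2,3,0,4)_6 → 2⁴ + 3⁴ + 0⁴ + 4⁴ = 16 + 81 + 0 + 256 = 353
353 = (1,3,4,5)_6 → 1⁴ + 3⁴ + 4⁴ + 5⁴ = 1 + 81 + 256 + 625 = 963
963 = (4,2,4,3)_6 → 4⁴ + 2⁴ + 4⁴ + 3⁴ = 256 + 16 + 256 + 81 = 609
609 = (2,4,5,3)_6 → 2⁴ + 4⁴ + 5⁴ + 3⁴ = 16 + 256 + 625 + 81 = 978
978 = (4,3,1,0)_6 → 4⁴ + 3⁴ + 1⁴ + 0⁴ = 256 + 81 + 1 + 0 = 338
338 = (1,3,2,2)_6 → 1⁴ + 3⁴ + 2⁴ + 2⁴ = 1 + 81 + 16 + 16 = 114
114 = (3,1,0)_6 → 3⁴ + 1⁴ + 0⁴ = 81 + 1 + 0 = 82
82 = (2,1,4)_6 → 2⁴ + 1⁴ + 4⁴ = 16 + 1 + 256 = 273
273 = (1,1,3,3)_6 → 1⁴ + 1⁴ + 3⁴ + 3⁴ = 1 + 1 + 81 + 81 = 164
164 = (4,3,2)_6 → 4⁴ + 3⁴ + 2⁴ = 256 + 81 + 16 = 353  — 353 already appeared earlier.

353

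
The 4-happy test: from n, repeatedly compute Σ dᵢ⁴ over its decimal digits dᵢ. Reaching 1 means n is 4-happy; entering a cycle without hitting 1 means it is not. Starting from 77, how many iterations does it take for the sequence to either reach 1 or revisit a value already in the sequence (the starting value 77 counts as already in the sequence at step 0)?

77 → 7⁴ + 7⁴ = 2401 + 2401 = 4802
4802 → 4⁴ + 8⁴ + 0⁴ + 2⁴ = 256 + 4096 + 0 + 16 = 4368
4368 → 4⁴ + 3⁴ + 6⁴ + 8⁴ = 256 + 81 + 1296 + 4096 = 5729
5729 → 5⁴ + 7⁴ + 2⁴ + 9⁴ = 625 + 2401 + 16 + 6561 = 9603
9603 → 9⁴ + 6⁴ + 0⁴ + 3⁴ = 6561 + 1296 + 0 + 81 = 7938
7938 → 7⁴ + 9⁴ + 3⁴ + 8⁴ = 2401 + 6561 + 81 + 4096 = 13139
13139 → 1⁴ + 3⁴ + 1⁴ + 3⁴ + 9⁴ = 1 + 81 + 1 + 81 + 6561 = 6725
6725 → 6⁴ + 7⁴ + 2⁴ + 5⁴ = 1296 + 2401 + 16 + 625 = 4338
4338 → 4⁴ + 3⁴ + 3⁴ + 8⁴ = 256 + 81 + 81 + 4096 = 4514
4514 → 4⁴ + 5⁴ + 1⁴ + 4⁴ = 256 + 625 + 1 + 256 = 1138
1138 → 1⁴ + 1⁴ + 3⁴ + 8⁴ = 1 + 1 + 81 + 4096 = 4179
4179 → 4⁴ + 1⁴ + 7⁴ + 9⁴ = 256 + 1 + 2401 + 6561 = 9219
9219 → 9⁴ + 2⁴ + 1⁴ + 9⁴ = 6561 + 16 + 1 + 6561 = 13139  — 13139 repeats.
That took 13 steps.

13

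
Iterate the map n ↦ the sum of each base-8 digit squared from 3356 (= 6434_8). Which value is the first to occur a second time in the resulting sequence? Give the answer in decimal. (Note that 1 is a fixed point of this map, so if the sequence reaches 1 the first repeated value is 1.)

3356 = (6,4,3,4)_8 → 6² + 4² + 3² + 4² = 77
77 = (1,1,5)_8 → 1² + 1² + 5² = 27
27 = (3,3)_8 → 3² + 3² = 18
18 = (2,2)_8 → 2² + 2² = 8
8 = (1,0)_8 → 1² + 0² = 1  — reached the fixed point 1.
1 → 1, so 1 is the first repeated value.

1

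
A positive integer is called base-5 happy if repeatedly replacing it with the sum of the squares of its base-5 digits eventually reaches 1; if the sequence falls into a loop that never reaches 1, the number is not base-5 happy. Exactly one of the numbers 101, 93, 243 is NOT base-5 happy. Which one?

101: 101 → 17 → 13 → 13  — repeats 13 (not base-5 happy)
93: 93 → 27 → 5 → 1  — reaches 1 (base-5 happy)
243: 243 → 35 → 5 → 1  — reaches 1 (base-5 happy)

101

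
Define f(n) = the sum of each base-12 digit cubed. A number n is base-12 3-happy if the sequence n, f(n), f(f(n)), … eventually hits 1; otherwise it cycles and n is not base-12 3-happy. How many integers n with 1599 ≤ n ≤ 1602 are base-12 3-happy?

1

1599: 1599 → 1359 → 881 → 342 → 288 → 8 → 512 → 755 → 1464 → 1008 → 343 → 415 → 1351 → 1136 → 1855 → 1344 → 793 → 342  — not base-12 3-happy
1600: 1600 → 1396 → 1305 → 1458 → 1217 → 762 → 368 → 736 → 190 → 1028 → 856 → 1520 → 1728 → 1  — base-12 3-happy
1601: 1601 → 1457 → 1126 → 2072 → 585 → 793 → 342 → 288 → 8 → 512 → 755 → 1464 → 1008 → 343 → 415 → 1351 → 1136 → 1855 → 1344 → 793  — not base-12 3-happy
1602: 1602 → 1548 → 1729 → 2 → 8 → 512 → 755 → 1464 → 1008 → 343 → 415 → 1351 → 1136 → 1855 → 1344 → 793 → 342 → 288 → 8  — not base-12 3-happy
base-12 3-happy: 1600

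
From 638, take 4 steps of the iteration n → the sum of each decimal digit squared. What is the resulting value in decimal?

100

638 → 6² + 3² + 8² = 109
109 → 1² + 0² + 9² = 82
82 → 8² + 2² = 68
68 → 6² + 8² = 100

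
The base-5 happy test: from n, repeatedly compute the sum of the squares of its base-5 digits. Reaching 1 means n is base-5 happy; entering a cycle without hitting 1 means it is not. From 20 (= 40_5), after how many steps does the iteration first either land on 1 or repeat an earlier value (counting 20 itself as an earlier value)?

4

20 = (4,0)_5 → 16
16 = (3,1)_5 → 10
10 = (2,0)_5 → 4
4 = (4)_5 → 16  — 16 repeats.
That took 4 steps.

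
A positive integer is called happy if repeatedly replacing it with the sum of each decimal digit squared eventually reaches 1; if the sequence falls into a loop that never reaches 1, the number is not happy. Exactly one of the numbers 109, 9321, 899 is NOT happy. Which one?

9321

109: 109 → 82 → 68 → 100 → 1  — reaches 1 (happy)
9321: 9321 → 95 → 106 → 37 → 58 → 89 → 145 → 42 → 20 → 4 → 16 → 37  — repeats 37 (not happy)
899: 899 → 226 → 44 → 32 → 13 → 10 → 1  — reaches 1 (happy)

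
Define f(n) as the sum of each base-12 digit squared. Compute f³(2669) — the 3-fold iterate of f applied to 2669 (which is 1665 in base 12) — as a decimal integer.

2669 = (1,6,6,5)_12 → 1² + 6² + 6² + 5² = 1 + 36 + 36 + 25 = 98
98 = (8,2)_12 → 8² + 2² = 64 + 4 = 68
68 = (5,8)_12 → 5² + 8² = 25 + 64 = 89

89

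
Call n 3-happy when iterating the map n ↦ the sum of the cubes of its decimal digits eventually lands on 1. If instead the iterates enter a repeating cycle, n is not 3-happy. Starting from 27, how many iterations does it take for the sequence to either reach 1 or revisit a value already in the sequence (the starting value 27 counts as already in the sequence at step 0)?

3

27 → 351
351 → 153
153 → 153  — 153 repeats.
That took 3 steps.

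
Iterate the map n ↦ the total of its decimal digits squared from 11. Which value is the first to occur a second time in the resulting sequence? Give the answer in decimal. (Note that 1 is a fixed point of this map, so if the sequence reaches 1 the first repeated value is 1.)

4

11 → 1² + 1² = 1 + 1 = 2
2 → 2² = 4
4 → 4² = 16
16 → 1² + 6² = 1 + 36 = 37
37 → 3² + 7² = 9 + 49 = 58
58 → 5² + 8² = 25 + 64 = 89
89 → 8² + 9² = 64 + 81 = 145
145 → 1² + 4² + 5² = 1 + 16 + 25 = 42
42 → 4² + 2² = 16 + 4 = 20
20 → 2² + 0² = 4 + 0 = 4  — 4 already appeared earlier.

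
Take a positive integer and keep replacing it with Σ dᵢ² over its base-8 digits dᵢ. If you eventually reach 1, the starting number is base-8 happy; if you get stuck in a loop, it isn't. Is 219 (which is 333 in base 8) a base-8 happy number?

219 = (3,3,3)_8 → 3² + 3² + 3² = 9 + 9 + 9 = 27
27 = (3,3)_8 → 3² + 3² = 9 + 9 = 18
18 = (2,2)_8 → 2² + 2² = 4 + 4 = 8
8 = (1,0)_8 → 1² + 0² = 1 + 0 = 1  — reached 1.

base-8 happy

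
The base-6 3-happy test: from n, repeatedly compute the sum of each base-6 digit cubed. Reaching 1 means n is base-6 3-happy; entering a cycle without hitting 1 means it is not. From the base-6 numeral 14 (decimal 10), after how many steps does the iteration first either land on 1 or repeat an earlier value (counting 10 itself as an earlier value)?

3

10 = (1,4)_6 → 1³ + 4³ = 65
65 = (1,4,5)_6 → 1³ + 4³ + 5³ = 190
190 = (5,1,4)_6 → 5³ + 1³ + 4³ = 190  — 190 repeats.
That took 3 steps.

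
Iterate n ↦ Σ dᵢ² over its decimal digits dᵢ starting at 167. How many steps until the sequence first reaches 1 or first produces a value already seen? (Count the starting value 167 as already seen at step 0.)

167 → 86
86 → 100
100 → 1  — reached 1.
That took 3 steps.

3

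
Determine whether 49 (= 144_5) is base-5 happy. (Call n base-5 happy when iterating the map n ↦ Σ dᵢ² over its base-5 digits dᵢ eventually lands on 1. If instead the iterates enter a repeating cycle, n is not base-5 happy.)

base-5 happy

49 = (1,4,4)_5 → 1² + 4² + 4² = 33
33 = (1,1,3)_5 → 1² + 1² + 3² = 11
11 = (2,1)_5 → 2² + 1² = 5
5 = (1,0)_5 → 1² + 0² = 1  — reached 1.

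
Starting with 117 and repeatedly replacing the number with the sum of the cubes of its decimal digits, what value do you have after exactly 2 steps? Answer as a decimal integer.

117 → 345
345 → 216

216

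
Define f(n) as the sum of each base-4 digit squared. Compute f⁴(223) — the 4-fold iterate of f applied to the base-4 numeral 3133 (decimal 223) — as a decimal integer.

223 = (3,1,3,3)_4 → 3² + 1² + 3² + 3² = 28
28 = (1,3,0)_4 → 1² + 3² + 0² = 10
10 = (2,2)_4 → 2² + 2² = 8
8 = (2,0)_4 → 2² + 0² = 4

4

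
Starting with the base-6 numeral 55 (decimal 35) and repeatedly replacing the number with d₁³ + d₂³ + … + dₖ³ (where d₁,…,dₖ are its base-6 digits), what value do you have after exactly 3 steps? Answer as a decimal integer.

190

35 = (5,5)_6 → 5³ + 5³ = 250
250 = (1,0,5,4)_6 → 1³ + 0³ + 5³ + 4³ = 190
190 = (5,1,4)_6 → 5³ + 1³ + 4³ = 190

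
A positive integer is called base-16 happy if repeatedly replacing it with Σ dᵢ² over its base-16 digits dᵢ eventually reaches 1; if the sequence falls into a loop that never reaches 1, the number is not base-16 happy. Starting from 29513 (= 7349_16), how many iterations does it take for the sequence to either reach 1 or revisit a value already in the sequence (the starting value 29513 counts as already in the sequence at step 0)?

29513 = (7,3,4,9)_16 → 7² + 3² + 4² + 9² = 155
155 = (9,11)_16 → 9² + 11² = 202
202 = (12,10)_16 → 12² + 10² = 244
244 = (15,4)_16 → 15² + 4² = 241
241 = (15,1)_16 → 15² + 1² = 226
226 = (14,2)_16 → 14² + 2² = 200
200 = (12,8)_16 → 12² + 8² = 208
208 = (13,0)_16 → 13² + 0² = 169
169 = (10,9)_16 → 10² + 9² = 181
181 = (11,5)_16 → 11² + 5² = 146
146 = (9,2)_16 → 9² + 2² = 85
85 = (5,5)_16 → 5² + 5² = 50
50 = (3,2)_16 → 3² + 2² = 13
13 = (13)_16 → 13² = 169  — 169 repeats.
That took 14 steps.

14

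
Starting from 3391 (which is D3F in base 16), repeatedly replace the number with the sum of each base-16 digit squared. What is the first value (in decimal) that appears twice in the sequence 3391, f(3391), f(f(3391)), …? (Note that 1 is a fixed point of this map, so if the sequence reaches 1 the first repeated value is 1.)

3391 = (13,3,15)_16 → 13² + 3² + 15² = 403
403 = (1,9,3)_16 → 1² + 9² + 3² = 91
91 = (5,11)_16 → 5² + 11² = 146
146 = (9,2)_16 → 9² + 2² = 85
85 = (5,5)_16 → 5² + 5² = 50
50 = (3,2)_16 → 3² + 2² = 13
13 = (13)_16 → 13² = 169
169 = (10,9)_16 → 10² + 9² = 181
181 = (11,5)_16 → 11² + 5² = 146  — 146 already appeared earlier.

146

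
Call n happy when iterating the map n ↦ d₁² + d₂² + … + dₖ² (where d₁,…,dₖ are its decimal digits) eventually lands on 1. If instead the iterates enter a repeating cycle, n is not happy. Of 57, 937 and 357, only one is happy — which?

937

57: 57 → 74 → 65 → 61 → 37 → 58 → 89 → 145 → 42 → 20 → 4 → 16 → 37  — repeats 37 (not happy)
937: 937 → 139 → 91 → 82 → 68 → 100 → 1  — reaches 1 (happy)
357: 357 → 83 → 73 → 58 → 89 → 145 → 42 → 20 → 4 → 16 → 37 → 58  — repeats 58 (not happy)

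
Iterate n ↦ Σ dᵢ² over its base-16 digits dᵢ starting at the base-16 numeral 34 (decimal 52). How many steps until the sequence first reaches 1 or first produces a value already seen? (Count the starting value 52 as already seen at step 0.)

52 = (3,4)_16 → 25
25 = (1,9)_16 → 82
82 = (5,2)_16 → 29
29 = (1,13)_16 → 170
170 = (10,10)_16 → 200
200 = (12,8)_16 → 208
208 = (13,0)_16 → 169
169 = (10,9)_16 → 181
181 = (11,5)_16 → 146
146 = (9,2)_16 → 85
85 = (5,5)_16 → 50
50 = (3,2)_16 → 13
13 = (13)_16 → 169  — 169 repeats.
That took 13 steps.

13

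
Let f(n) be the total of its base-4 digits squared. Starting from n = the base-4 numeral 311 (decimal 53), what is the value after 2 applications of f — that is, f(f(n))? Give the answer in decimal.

13

53 = (3,1,1)_4 → 3² + 1² + 1² = 9 + 1 + 1 = 11
11 = (2,3)_4 → 2² + 3² = 4 + 9 = 13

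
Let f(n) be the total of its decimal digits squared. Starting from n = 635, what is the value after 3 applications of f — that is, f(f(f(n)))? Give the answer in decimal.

635 → 6² + 3² + 5² = 36 + 9 + 25 = 70
70 → 7² + 0² = 49 + 0 = 49
49 → 4² + 9² = 16 + 81 = 97

97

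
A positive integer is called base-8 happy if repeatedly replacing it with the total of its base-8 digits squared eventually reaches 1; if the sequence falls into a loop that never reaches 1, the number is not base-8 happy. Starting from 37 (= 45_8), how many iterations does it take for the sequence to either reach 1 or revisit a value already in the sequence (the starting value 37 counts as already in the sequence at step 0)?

4

37 = (4,5)_8 → 4² + 5² = 41
41 = (5,1)_8 → 5² + 1² = 26
26 = (3,2)_8 → 3² + 2² = 13
13 = (1,5)_8 → 1² + 5² = 26  — 26 repeats.
That took 4 steps.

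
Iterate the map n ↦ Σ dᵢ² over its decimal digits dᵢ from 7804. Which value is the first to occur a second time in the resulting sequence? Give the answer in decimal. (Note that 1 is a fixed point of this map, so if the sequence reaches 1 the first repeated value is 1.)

7804 → 7² + 8² + 0² + 4² = 49 + 64 + 0 + 16 = 129
129 → 1² + 2² + 9² = 1 + 4 + 81 = 86
86 → 8² + 6² = 64 + 36 = 100
100 → 1² + 0² + 0² = 1 + 0 + 0 = 1  — reached the fixed point 1.
1 → 1, so 1 is the first repeated value.

1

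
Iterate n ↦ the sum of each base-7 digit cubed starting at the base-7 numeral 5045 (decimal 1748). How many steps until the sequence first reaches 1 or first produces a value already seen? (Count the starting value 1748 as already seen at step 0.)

1748 = (5,0,4,5)_7 → 5³ + 0³ + 4³ + 5³ = 314
314 = (6,2,6)_7 → 6³ + 2³ + 6³ = 440
440 = (1,1,6,6)_7 → 1³ + 1³ + 6³ + 6³ = 434
434 = (1,1,6,0)_7 → 1³ + 1³ + 6³ + 0³ = 218
218 = (4,3,1)_7 → 4³ + 3³ + 1³ = 92
92 = (1,6,1)_7 → 1³ + 6³ + 1³ = 218  — 218 repeats.
That took 6 steps.

6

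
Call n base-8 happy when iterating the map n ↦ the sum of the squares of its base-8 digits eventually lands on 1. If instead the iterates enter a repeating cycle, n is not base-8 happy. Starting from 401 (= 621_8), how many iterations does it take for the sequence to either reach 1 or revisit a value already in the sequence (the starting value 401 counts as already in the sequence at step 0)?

401 = (6,2,1)_8 → 6² + 2² + 1² = 41
41 = (5,1)_8 → 5² + 1² = 26
26 = (3,2)_8 → 3² + 2² = 13
13 = (1,5)_8 → 1² + 5² = 26  — 26 repeats.
That took 4 steps.

4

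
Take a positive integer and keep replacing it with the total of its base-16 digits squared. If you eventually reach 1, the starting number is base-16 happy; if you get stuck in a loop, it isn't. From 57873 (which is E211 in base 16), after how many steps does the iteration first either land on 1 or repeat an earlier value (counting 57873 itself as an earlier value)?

13

57873 = (14,2,1,1)_16 → 14² + 2² + 1² + 1² = 202
202 = (12,10)_16 → 12² + 10² = 244
244 = (15,4)_16 → 15² + 4² = 241
241 = (15,1)_16 → 15² + 1² = 226
226 = (14,2)_16 → 14² + 2² = 200
200 = (12,8)_16 → 12² + 8² = 208
208 = (13,0)_16 → 13² + 0² = 169
169 = (10,9)_16 → 10² + 9² = 181
181 = (11,5)_16 → 11² + 5² = 146
146 = (9,2)_16 → 9² + 2² = 85
85 = (5,5)_16 → 5² + 5² = 50
50 = (3,2)_16 → 3² + 2² = 13
13 = (13)_16 → 13² = 169  — 169 repeats.
That took 13 steps.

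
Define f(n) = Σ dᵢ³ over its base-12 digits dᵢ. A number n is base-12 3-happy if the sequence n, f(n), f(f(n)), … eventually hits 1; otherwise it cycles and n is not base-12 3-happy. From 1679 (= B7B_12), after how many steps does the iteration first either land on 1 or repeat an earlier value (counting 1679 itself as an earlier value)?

1679 = (11,7,11)_12 → 11³ + 7³ + 11³ = 3005
3005 = (1,8,10,5)_12 → 1³ + 8³ + 10³ + 5³ = 1638
1638 = (11,4,6)_12 → 11³ + 4³ + 6³ = 1611
1611 = (11,2,3)_12 → 11³ + 2³ + 3³ = 1366
1366 = (9,5,10)_12 → 9³ + 5³ + 10³ = 1854
1854 = (1,0,10,6)_12 → 1³ + 0³ + 10³ + 6³ = 1217
1217 = (8,5,5)_12 → 8³ + 5³ + 5³ = 762
762 = (5,3,6)_12 → 5³ + 3³ + 6³ = 368
368 = (2,6,8)_12 → 2³ + 6³ + 8³ = 736
736 = (5,1,4)_12 → 5³ + 1³ + 4³ = 190
190 = (1,3,10)_12 → 1³ + 3³ + 10³ = 1028
1028 = (7,1,8)_12 → 7³ + 1³ + 8³ = 856
856 = (5,11,4)_12 → 5³ + 11³ + 4³ = 1520
1520 = (10,6,8)_12 → 10³ + 6³ + 8³ = 1728
1728 = (1,0,0,0)_12 → 1³ + 0³ + 0³ + 0³ = 1  — reached 1.
That took 15 steps.

15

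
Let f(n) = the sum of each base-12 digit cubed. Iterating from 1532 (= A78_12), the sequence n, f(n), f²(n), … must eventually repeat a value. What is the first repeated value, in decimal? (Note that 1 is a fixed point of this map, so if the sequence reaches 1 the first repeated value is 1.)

1855

1532 = (10,7,8)_12 → 1855
1855 = (1,0,10,7)_12 → 1344
1344 = (9,4,0)_12 → 793
793 = (5,6,1)_12 → 342
342 = (2,4,6)_12 → 288
288 = (2,0,0)_12 → 8
8 = (8)_12 → 512
512 = (3,6,8)_12 → 755
755 = (5,2,11)_12 → 1464
1464 = (10,2,0)_12 → 1008
1008 = (7,0,0)_12 → 343
343 = (2,4,7)_12 → 415
415 = (2,10,7)_12 → 1351
1351 = (9,4,7)_12 → 1136
1136 = (7,10,8)_12 → 1855  — 1855 already appeared earlier.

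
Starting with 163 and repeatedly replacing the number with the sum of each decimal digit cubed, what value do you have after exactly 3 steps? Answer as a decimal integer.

244

163 → 1³ + 6³ + 3³ = 244
244 → 2³ + 4³ + 4³ = 136
136 → 1³ + 3³ + 6³ = 244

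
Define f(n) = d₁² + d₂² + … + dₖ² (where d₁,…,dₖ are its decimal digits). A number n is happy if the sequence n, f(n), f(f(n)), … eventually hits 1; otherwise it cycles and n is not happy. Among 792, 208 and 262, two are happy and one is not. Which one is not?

792

792: 792 → 134 → 26 → 40 → 16 → 37 → 58 → 89 → 145 → 42 → 20 → 4 → 16  — repeats 16 (not happy)
208: 208 → 68 → 100 → 1  — reaches 1 (happy)
262: 262 → 44 → 32 → 13 → 10 → 1  — reaches 1 (happy)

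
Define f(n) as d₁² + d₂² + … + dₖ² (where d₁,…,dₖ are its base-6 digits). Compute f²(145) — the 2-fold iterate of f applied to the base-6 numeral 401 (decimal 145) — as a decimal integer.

145 = (4,0,1)_6 → 4² + 0² + 1² = 17
17 = (2,5)_6 → 2² + 5² = 29

29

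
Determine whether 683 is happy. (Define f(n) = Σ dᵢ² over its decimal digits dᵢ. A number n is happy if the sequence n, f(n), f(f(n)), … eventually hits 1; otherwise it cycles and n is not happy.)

683 → 109
109 → 82
82 → 68
68 → 100
100 → 1  — reached 1.

happy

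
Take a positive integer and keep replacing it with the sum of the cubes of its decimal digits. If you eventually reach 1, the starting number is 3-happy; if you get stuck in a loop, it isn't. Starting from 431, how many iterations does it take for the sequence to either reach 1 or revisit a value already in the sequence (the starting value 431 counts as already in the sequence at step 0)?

431 → 4³ + 3³ + 1³ = 92
92 → 9³ + 2³ = 737
737 → 7³ + 3³ + 7³ = 713
713 → 7³ + 1³ + 3³ = 371
371 → 3³ + 7³ + 1³ = 371  — 371 repeats.
That took 5 steps.

5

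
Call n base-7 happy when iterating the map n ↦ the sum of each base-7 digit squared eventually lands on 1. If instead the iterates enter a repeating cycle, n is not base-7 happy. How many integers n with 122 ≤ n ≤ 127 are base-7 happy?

122: 122 → 22 → 10 → 10  — not base-7 happy
123: 123 → 29 → 17 → 13 → 37 → 29  — not base-7 happy
124: 124 → 38 → 34 → 52 → 10 → 10  — not base-7 happy
125: 125 → 49 → 1  — base-7 happy
126: 126 → 20 → 40 → 50 → 2 → 4 → 16 → 8 → 2  — not base-7 happy
127: 127 → 21 → 9 → 5 → 25 → 25  — not base-7 happy
base-7 happy: 125

1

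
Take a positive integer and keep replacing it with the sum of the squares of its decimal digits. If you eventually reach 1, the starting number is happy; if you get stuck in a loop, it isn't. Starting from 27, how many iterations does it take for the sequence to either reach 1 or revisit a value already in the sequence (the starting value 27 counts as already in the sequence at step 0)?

27 → 2² + 7² = 4 + 49 = 53
53 → 5² + 3² = 25 + 9 = 34
34 → 3² + 4² = 9 + 16 = 25
25 → 2² + 5² = 4 + 25 = 29
29 → 2² + 9² = 4 + 81 = 85
85 → 8² + 5² = 64 + 25 = 89
89 → 8² + 9² = 64 + 81 = 145
145 → 1² + 4² + 5² = 1 + 16 + 25 = 42
42 → 4² + 2² = 16 + 4 = 20
20 → 2² + 0² = 4 + 0 = 4
4 → 4² = 16
16 → 1² + 6² = 1 + 36 = 37
37 → 3² + 7² = 9 + 49 = 58
58 → 5² + 8² = 25 + 64 = 89  — 89 repeats.
That took 14 steps.

14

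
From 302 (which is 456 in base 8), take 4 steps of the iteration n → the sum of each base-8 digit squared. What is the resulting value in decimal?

302 = (4,5,6)_8 → 4² + 5² + 6² = 77
77 = (1,1,5)_8 → 1² + 1² + 5² = 27
27 = (3,3)_8 → 3² + 3² = 18
18 = (2,2)_8 → 2² + 2² = 8

8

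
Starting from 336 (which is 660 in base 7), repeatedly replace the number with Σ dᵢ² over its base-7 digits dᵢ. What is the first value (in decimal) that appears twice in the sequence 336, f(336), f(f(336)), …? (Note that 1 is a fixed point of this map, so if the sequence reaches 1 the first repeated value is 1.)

4

336 = (6,6,0)_7 → 72
72 = (1,3,2)_7 → 14
14 = (2,0)_7 → 4
4 = (4)_7 → 16
16 = (2,2)_7 → 8
8 = (1,1)_7 → 2
2 = (2)_7 → 4  — 4 already appeared earlier.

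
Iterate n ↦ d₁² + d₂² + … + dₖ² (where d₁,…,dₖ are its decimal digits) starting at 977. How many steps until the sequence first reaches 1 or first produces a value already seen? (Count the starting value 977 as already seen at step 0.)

977 → 9² + 7² + 7² = 179
179 → 1² + 7² + 9² = 131
131 → 1² + 3² + 1² = 11
11 → 1² + 1² = 2
2 → 2² = 4
4 → 4² = 16
16 → 1² + 6² = 37
37 → 3² + 7² = 58
58 → 5² + 8² = 89
89 → 8² + 9² = 145
145 → 1² + 4² + 5² = 42
42 → 4² + 2² = 20
20 → 2² + 0² = 4  — 4 repeats.
That took 13 steps.

13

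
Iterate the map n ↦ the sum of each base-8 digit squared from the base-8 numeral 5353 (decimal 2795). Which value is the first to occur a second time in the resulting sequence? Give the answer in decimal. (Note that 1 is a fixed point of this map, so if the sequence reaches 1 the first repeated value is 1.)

2795 = (5,3,5,3)_8 → 5² + 3² + 5² + 3² = 68
68 = (1,0,4)_8 → 1² + 0² + 4² = 17
17 = (2,1)_8 → 2² + 1² = 5
5 = (5)_8 → 5² = 25
25 = (3,1)_8 → 3² + 1² = 10
10 = (1,2)_8 → 1² + 2² = 5  — 5 already appeared earlier.

5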